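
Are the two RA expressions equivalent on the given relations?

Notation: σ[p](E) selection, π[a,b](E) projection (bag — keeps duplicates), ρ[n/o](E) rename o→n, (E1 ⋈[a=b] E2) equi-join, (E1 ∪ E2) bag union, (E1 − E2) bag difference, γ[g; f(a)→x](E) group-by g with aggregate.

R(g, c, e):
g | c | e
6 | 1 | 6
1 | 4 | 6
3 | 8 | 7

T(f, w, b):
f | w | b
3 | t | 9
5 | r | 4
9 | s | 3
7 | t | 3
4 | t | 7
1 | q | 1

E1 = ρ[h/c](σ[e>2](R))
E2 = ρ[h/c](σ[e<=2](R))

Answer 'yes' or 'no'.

E1 per-node cardinality:
  R → 3
  σ[e>2](R) → 3
  ρ[h/c](σ[e>2](R)) → 3
E2 per-node cardinality:
  R → 3
  σ[e<=2](R) → 0
  ρ[h/c](σ[e<=2](R)) → 0

E1 result:
g | h | e
1 | 4 | 6
3 | 8 | 7
6 | 1 | 6
E2 result:
g | h | e
(0 rows)
Witness: (3, 8, 7) appears 1× in E1 but 0× in E2.

no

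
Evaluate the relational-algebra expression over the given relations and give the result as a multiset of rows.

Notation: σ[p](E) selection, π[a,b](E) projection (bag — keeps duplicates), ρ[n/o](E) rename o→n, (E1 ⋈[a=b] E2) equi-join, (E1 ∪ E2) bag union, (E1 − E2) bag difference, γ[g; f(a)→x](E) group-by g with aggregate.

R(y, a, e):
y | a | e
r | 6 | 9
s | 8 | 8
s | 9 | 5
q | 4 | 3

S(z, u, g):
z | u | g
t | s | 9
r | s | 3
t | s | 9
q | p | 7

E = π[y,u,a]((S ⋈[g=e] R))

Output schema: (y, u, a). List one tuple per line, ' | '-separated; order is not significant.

Per-node cardinality:
  S → 4
  R → 4
  (S ⋈[g=e] R) → 3
  π[y,u,a]((S ⋈[g=e] R)) → 3

== RESULT ==
y | u | a
q | s | 4
r | s | 6
r | s | 6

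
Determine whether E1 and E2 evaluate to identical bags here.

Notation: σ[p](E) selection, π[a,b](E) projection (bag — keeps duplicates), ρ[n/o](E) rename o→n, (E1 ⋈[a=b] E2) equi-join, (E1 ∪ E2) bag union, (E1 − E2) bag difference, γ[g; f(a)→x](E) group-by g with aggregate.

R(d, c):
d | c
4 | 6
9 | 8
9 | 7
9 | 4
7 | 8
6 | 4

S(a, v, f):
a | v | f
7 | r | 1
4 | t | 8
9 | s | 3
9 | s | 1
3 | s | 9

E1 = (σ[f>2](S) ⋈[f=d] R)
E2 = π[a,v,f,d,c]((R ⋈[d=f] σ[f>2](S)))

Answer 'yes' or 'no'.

E1 subexpression sizes:
  S → 5
  σ[f>2](S) → 3
  R → 6
  (σ[f>2](S) ⋈[f=d] R) → 3
E2 subexpression sizes:
  R → 6
  S → 5
  σ[f>2](S) → 3
  (R ⋈[d=f] σ[f>2](S)) → 3
  π[a,v,f,d,c]((R ⋈[d=f] σ[f>2](S))) → 3

E1 and E2 produce the same multiset:
a | v | f | d | c
3 | s | 9 | 9 | 4
3 | s | 9 | 9 | 7
3 | s | 9 | 9 | 8

yes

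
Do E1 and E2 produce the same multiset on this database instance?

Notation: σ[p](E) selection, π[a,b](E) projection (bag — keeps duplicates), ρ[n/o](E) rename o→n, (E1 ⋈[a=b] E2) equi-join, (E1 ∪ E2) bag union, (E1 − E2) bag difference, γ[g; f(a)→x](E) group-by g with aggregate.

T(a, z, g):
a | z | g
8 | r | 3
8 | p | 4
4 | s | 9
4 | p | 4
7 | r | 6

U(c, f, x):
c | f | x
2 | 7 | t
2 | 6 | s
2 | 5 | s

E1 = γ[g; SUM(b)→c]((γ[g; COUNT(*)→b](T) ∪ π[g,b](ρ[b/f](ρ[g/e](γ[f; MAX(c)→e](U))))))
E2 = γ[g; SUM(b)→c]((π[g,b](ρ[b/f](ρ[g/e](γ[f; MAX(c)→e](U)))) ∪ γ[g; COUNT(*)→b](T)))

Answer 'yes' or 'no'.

E1 subexpression sizes:
  T → 5
  γ[g; COUNT(*)→b](T) → 4
  U → 3
  γ[f; MAX(c)→e](U) → 3
  ρ[g/e](γ[f; MAX(c)→e](U)) → 3
  ρ[b/f](ρ[g/e](γ[f; MAX(c)→e](U))) → 3
  π[g,b](ρ[b/f](ρ[g/e](γ[f; MAX(c)→e](U)))) → 3
  (γ[g; COUNT(*)→b](T) ∪ π[g,b](ρ[b/f](ρ[g/e](γ[f; MAX(c)→e](U))))) → 7
  γ[g; SUM(b)→c]((γ[g; COUNT(*)→b](T) ∪ π[g,b](ρ[b/f](ρ[g/e](γ[f; MAX(c)→e](U)))))) → 5
E2 subexpression sizes:
  U → 3
  γ[f; MAX(c)→e](U) → 3
  ρ[g/e](γ[f; MAX(c)→e](U)) → 3
  ρ[b/f](ρ[g/e](γ[f; MAX(c)→e](U))) → 3
  π[g,b](ρ[b/f](ρ[g/e](γ[f; MAX(c)→e](U)))) → 3
  T → 5
  γ[g; COUNT(*)→b](T) → 4
  (π[g,b](ρ[b/f](ρ[g/e](γ[f; MAX(c)→e](U)))) ∪ γ[g; COUNT(*)→b](T)) → 7
  γ[g; SUM(b)→c]((π[g,b](ρ[b/f](ρ[g/e](γ[f; MAX(c)→e](U)))) ∪ γ[g; COUNT(*)→b](T))) → 5

E1 and E2 produce the same multiset:
g | c
2 | 18
3 | 1
4 | 2
6 | 1
9 | 1

yes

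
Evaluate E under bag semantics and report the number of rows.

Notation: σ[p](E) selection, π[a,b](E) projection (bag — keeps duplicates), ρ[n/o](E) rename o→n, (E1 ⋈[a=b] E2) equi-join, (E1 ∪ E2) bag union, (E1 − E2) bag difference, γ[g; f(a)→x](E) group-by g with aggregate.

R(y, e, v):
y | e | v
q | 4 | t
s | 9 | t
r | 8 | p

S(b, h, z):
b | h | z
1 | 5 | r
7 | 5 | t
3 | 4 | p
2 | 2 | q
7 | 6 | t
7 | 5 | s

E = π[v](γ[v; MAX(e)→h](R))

Subexpression sizes:
  R → 3
  γ[v; MAX(e)→h](R) → 2
  π[v](γ[v; MAX(e)→h](R)) → 2

|E| = 2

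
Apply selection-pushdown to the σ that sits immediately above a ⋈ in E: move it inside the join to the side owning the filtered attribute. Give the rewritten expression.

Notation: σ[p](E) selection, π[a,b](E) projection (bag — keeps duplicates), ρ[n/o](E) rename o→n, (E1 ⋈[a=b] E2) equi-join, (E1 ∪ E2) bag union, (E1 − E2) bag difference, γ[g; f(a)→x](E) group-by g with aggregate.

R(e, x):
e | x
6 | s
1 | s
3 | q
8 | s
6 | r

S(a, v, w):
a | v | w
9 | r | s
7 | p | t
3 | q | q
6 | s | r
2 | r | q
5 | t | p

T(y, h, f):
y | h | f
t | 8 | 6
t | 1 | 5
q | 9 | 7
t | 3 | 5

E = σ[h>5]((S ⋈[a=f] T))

σ filters on h, owned by the right side.
E' = (S ⋈[a=f] σ[h>5](T))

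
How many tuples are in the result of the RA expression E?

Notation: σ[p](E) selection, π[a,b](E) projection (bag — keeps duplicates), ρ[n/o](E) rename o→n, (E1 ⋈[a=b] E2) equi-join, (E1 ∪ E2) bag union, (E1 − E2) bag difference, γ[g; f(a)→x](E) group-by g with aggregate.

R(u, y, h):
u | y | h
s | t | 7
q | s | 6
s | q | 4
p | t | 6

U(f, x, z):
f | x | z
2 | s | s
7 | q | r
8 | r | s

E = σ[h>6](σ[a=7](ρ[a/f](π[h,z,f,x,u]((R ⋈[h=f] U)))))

Per-node cardinality:
  R → 4
  U → 3
  (R ⋈[h=f] U) → 1
  π[h,z,f,x,u]((R ⋈[h=f] U)) → 1
  ρ[a/f](π[h,z,f,x,u]((R ⋈[h=f] U))) → 1
  σ[a=7](ρ[a/f](π[h,z,f,x,u]((R ⋈[h=f] U)))) → 1
  σ[h>6](σ[a=7](ρ[a/f](π[h,z,f,x,u]((R ⋈[h=f] U))))) → 1

|E| = 1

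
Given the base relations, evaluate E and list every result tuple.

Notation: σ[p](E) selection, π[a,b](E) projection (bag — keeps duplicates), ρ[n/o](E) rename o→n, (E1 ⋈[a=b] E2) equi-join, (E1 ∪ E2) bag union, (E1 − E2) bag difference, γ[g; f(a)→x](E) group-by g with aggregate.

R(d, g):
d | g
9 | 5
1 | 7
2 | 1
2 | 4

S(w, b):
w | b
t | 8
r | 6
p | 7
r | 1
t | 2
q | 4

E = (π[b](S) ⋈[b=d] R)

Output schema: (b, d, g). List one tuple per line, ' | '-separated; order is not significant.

Row counts bottom-up:
  S → 6
  π[b](S) → 6
  R → 4
  (π[b](S) ⋈[b=d] R) → 3

== RESULT ==
b | d | g
1 | 1 | 7
2 | 2 | 1
2 | 2 | 4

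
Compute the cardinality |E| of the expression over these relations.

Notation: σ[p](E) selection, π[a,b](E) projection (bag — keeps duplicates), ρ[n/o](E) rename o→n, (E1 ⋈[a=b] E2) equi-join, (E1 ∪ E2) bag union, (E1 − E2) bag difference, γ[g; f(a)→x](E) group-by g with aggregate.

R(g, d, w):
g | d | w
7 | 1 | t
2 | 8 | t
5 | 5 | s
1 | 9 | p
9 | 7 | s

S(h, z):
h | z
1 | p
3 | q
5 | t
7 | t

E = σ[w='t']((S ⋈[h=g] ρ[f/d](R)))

Per-node cardinality:
  S → 4
  R → 5
  ρ[f/d](R) → 5
  (S ⋈[h=g] ρ[f/d](R)) → 3
  σ[w='t']((S ⋈[h=g] ρ[f/d](R))) → 1

|E| = 1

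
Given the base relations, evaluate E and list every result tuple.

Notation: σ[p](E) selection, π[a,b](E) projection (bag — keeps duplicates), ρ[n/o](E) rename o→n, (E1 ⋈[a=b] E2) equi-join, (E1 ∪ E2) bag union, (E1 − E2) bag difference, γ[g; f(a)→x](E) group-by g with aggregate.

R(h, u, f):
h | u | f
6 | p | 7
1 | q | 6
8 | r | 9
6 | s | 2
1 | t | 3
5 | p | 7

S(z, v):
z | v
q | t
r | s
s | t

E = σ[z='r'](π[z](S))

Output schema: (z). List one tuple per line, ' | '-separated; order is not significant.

Subexpression sizes:
  S → 3
  π[z](S) → 3
  σ[z='r'](π[z](S)) → 1

== RESULT ==
z
r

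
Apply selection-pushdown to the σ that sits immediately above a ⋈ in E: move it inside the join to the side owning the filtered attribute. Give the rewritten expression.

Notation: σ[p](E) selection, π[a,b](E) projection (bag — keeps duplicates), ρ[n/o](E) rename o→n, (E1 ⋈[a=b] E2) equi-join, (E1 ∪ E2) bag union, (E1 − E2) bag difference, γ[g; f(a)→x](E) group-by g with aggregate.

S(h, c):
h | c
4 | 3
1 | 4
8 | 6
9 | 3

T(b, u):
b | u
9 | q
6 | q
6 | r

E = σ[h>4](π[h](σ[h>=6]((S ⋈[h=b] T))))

σ filters on h, owned by the left side.
E' = σ[h>4](π[h]((σ[h>=6](S) ⋈[h=b] T)))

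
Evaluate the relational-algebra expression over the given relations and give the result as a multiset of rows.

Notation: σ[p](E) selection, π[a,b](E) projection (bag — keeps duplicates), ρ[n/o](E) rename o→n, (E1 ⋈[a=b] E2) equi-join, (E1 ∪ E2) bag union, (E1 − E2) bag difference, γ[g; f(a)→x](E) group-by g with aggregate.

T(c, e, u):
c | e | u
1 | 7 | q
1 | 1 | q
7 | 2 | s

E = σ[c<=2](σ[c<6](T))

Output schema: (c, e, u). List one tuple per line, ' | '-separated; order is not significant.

Stepwise |·|:
  T → 3
  σ[c<6](T) → 2
  σ[c<=2](σ[c<6](T)) → 2

== RESULT ==
c | e | u
1 | 1 | q
1 | 7 | q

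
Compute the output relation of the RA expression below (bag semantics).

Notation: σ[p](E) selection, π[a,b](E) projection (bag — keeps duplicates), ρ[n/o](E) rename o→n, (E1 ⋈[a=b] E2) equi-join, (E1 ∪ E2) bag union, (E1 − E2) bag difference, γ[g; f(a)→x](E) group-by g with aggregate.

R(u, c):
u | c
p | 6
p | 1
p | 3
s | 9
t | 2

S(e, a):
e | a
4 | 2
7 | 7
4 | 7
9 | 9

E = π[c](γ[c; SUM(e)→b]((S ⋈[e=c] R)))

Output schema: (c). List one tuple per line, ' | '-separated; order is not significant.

Stepwise |·|:
  S → 4
  R → 5
  (S ⋈[e=c] R) → 1
  γ[c; SUM(e)→b]((S ⋈[e=c] R)) → 1
  π[c](γ[c; SUM(e)→b]((S ⋈[e=c] R))) → 1

== RESULT ==
c
9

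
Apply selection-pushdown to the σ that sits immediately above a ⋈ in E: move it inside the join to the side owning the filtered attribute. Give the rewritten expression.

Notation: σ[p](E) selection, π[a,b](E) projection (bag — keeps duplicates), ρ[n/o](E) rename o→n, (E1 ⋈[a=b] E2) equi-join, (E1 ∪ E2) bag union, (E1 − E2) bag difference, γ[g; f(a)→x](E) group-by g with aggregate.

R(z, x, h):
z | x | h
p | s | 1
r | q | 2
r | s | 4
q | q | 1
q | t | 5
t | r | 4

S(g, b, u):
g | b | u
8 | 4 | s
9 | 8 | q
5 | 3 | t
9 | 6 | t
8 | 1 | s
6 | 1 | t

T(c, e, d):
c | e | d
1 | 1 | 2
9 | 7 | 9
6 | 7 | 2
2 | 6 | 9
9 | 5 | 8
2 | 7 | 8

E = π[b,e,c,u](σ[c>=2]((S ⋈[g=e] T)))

σ filters on c, owned by the right side.
E' = π[b,e,c,u]((S ⋈[g=e] σ[c>=2](T)))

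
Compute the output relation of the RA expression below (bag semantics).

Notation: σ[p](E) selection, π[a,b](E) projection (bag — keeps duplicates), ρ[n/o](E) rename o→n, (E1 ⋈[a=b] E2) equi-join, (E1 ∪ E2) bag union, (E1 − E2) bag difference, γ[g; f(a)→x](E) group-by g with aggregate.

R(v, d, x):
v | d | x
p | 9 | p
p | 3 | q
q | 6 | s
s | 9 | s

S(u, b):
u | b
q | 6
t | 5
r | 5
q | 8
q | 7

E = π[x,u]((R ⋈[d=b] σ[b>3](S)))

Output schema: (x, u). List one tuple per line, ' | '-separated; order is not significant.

Per-node cardinality:
  R → 4
  S → 5
  σ[b>3](S) → 5
  (R ⋈[d=b] σ[b>3](S)) → 1
  π[x,u]((R ⋈[d=b] σ[b>3](S))) → 1

== RESULT ==
x | u
s | q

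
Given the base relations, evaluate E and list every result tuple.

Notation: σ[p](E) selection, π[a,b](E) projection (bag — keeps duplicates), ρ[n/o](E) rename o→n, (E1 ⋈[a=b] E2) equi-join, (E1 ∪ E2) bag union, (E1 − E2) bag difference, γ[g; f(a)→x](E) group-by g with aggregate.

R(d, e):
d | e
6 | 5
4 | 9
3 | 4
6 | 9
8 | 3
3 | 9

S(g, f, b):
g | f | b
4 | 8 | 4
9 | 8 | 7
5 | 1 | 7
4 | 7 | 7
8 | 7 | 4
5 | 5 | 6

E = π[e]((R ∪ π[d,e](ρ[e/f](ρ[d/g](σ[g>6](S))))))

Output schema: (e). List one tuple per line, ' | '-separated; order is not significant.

Subexpression sizes:
  R → 6
  S → 6
  σ[g>6](S) → 2
  ρ[d/g](σ[g>6](S)) → 2
  ρ[e/f](ρ[d/g](σ[g>6](S))) → 2
  π[d,e](ρ[e/f](ρ[d/g](σ[g>6](S)))) → 2
  (R ∪ π[d,e](ρ[e/f](ρ[d/g](σ[g>6](S))))) → 8
  π[e]((R ∪ π[d,e](ρ[e/f](ρ[d/g](σ[g>6](S)))))) → 8

== RESULT ==
e
3
4
5
7
8
9
9
9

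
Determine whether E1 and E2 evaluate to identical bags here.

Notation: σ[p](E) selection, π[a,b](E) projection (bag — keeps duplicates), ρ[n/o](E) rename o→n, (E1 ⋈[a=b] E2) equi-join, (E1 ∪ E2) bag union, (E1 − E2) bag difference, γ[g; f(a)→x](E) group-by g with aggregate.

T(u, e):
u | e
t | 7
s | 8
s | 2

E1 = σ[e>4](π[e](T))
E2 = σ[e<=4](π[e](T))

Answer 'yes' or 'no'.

E1 row counts bottom-up:
  T → 3
  π[e](T) → 3
  σ[e>4](π[e](T)) → 2
E2 row counts bottom-up:
  T → 3
  π[e](T) → 3
  σ[e<=4](π[e](T)) → 1

E1 result:
e
7
8
E2 result:
e
2
Witness: (7,) appears 1× in E1 but 0× in E2.

no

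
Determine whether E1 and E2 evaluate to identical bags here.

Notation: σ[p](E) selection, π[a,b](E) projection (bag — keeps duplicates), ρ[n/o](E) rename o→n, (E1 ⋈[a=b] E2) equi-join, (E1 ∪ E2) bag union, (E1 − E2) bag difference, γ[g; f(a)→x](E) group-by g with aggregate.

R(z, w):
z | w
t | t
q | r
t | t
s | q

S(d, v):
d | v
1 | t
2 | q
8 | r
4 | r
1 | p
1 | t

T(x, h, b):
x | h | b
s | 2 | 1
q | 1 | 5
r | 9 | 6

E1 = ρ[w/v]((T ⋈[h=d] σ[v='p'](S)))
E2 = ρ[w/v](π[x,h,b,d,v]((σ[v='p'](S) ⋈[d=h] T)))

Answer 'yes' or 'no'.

E1 subexpression sizes:
  T → 3
  S → 6
  σ[v='p'](S) → 1
  (T ⋈[h=d] σ[v='p'](S)) → 1
  ρ[w/v]((T ⋈[h=d] σ[v='p'](S))) → 1
E2 subexpression sizes:
  S → 6
  σ[v='p'](S) → 1
  T → 3
  (σ[v='p'](S) ⋈[d=h] T) → 1
  π[x,h,b,d,v]((σ[v='p'](S) ⋈[d=h] T)) → 1
  ρ[w/v](π[x,h,b,d,v]((σ[v='p'](S) ⋈[d=h] T))) → 1

E1 and E2 produce the same multiset:
x | h | b | d | w
q | 1 | 5 | 1 | p

yes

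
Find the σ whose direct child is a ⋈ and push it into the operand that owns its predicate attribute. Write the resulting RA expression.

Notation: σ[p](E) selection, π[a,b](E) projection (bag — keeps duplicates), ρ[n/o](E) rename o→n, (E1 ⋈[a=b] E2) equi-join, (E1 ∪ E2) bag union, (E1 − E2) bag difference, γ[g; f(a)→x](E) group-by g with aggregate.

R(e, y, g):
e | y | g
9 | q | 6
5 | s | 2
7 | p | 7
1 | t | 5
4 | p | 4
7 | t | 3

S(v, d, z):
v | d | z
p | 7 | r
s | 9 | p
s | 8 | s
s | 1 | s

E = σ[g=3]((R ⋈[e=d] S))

σ filters on g, owned by the left side.
E' = (σ[g=3](R) ⋈[e=d] S)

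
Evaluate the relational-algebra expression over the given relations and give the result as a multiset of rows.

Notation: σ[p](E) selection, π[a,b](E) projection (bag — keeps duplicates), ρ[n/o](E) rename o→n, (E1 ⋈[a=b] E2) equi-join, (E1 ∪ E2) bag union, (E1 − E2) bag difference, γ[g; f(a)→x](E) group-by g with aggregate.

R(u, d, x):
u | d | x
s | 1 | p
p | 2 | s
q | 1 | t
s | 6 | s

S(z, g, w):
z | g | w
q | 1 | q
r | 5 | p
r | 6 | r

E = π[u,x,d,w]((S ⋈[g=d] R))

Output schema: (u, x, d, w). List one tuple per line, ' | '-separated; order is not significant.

Subexpression sizes:
  S → 3
  R → 4
  (S ⋈[g=d] R) → 3
  π[u,x,d,w]((S ⋈[g=d] R)) → 3

== RESULT ==
u | x | d | w
q | t | 1 | q
s | p | 1 | q
s | s | 6 | r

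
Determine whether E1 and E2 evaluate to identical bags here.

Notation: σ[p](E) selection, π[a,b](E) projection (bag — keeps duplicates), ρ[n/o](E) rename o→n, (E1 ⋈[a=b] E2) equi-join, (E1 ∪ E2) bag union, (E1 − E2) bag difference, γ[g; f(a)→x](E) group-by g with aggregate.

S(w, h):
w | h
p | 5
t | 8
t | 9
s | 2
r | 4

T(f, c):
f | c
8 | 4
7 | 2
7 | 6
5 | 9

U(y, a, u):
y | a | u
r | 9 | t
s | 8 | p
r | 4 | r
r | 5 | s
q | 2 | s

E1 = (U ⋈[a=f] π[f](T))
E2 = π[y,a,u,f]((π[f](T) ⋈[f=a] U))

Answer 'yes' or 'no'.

E1 per-node cardinality:
  U → 5
  T → 4
  π[f](T) → 4
  (U ⋈[a=f] π[f](T)) → 2
E2 per-node cardinality:
  T → 4
  π[f](T) → 4
  U → 5
  (π[f](T) ⋈[f=a] U) → 2
  π[y,a,u,f]((π[f](T) ⋈[f=a] U)) → 2

E1 and E2 produce the same multiset:
y | a | u | f
r | 5 | s | 5
s | 8 | p | 8

yes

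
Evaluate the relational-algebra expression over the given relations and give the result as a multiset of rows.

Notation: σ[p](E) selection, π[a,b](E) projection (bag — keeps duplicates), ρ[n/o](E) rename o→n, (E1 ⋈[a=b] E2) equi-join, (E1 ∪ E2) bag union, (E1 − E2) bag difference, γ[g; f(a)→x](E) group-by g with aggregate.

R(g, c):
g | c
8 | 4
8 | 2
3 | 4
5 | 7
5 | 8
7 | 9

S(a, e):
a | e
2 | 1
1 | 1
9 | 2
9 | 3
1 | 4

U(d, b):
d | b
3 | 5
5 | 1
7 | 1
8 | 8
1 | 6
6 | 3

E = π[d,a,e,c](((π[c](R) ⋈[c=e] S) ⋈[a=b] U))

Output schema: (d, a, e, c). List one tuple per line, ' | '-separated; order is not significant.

Subexpression sizes:
  R → 6
  π[c](R) → 6
  S → 5
  (π[c](R) ⋈[c=e] S) → 3
  U → 6
  ((π[c](R) ⋈[c=e] S) ⋈[a=b] U) → 4
  π[d,a,e,c](((π[c](R) ⋈[c=e] S) ⋈[a=b] U)) → 4

== RESULT ==
d | a | e | c
5 | 1 | 4 | 4
5 | 1 | 4 | 4
7 | 1 | 4 | 4
7 | 1 | 4 | 4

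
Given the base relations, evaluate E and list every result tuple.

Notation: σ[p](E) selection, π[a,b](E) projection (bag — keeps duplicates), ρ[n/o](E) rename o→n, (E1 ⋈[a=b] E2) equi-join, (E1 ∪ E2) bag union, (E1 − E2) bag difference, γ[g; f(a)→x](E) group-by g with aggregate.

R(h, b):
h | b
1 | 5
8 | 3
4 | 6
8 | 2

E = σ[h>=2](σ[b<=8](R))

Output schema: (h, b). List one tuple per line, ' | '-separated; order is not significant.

Row counts bottom-up:
  R → 4
  σ[b<=8](R) → 4
  σ[h>=2](σ[b<=8](R)) → 3

== RESULT ==
h | b
4 | 6
8 | 2
8 | 3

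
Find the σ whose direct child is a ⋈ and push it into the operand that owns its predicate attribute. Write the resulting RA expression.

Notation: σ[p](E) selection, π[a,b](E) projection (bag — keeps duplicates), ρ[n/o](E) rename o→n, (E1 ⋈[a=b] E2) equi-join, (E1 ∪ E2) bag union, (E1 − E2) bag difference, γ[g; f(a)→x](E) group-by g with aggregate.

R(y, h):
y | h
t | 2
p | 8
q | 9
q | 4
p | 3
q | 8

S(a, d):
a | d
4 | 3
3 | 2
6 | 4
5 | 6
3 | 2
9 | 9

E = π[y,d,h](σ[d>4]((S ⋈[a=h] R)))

σ filters on d, owned by the left side.
E' = π[y,d,h]((σ[d>4](S) ⋈[a=h] R))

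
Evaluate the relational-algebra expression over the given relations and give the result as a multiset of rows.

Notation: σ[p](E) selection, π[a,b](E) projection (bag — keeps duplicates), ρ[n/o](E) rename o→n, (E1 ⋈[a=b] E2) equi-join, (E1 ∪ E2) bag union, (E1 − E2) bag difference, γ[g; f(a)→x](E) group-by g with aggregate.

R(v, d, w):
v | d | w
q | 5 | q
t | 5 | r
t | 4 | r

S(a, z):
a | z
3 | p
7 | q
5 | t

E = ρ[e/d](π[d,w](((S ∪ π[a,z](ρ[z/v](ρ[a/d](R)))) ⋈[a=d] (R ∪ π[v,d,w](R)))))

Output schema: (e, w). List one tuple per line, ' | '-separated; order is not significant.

Subexpression sizes:
  S → 3
  R → 3
  ρ[a/d](R) → 3
  ρ[z/v](ρ[a/d](R)) → 3
  π[a,z](ρ[z/v](ρ[a/d](R))) → 3
  (S ∪ π[a,z](ρ[z/v](ρ[a/d](R)))) → 6
  R → 3
  R → 3
  π[v,d,w](R) → 3
  (R ∪ π[v,d,w](R)) → 6
  ((S ∪ π[a,z](ρ[z/v](ρ[a/d](R)))) ⋈[a=d] (R ∪ π[v,d,w](R))) → 14
  π[d,w](((S ∪ π[a,z](ρ[z/v](ρ[a/d](R)))) ⋈[a=d] (R ∪ π[v,d,w](R)))) → 14
  ρ[e/d](π[d,w](((S ∪ π[a,z](ρ[z/v](ρ[a/d](R)))) ⋈[a=d] (R ∪ π[v,d,w](R))))) → 14

== RESULT ==
e | w
4 | r
4 | r
5 | q
5 | q
5 | q
5 | q
5 | q
5 | q
5 | r
5 | r
5 | r
5 | r
5 | r
5 | r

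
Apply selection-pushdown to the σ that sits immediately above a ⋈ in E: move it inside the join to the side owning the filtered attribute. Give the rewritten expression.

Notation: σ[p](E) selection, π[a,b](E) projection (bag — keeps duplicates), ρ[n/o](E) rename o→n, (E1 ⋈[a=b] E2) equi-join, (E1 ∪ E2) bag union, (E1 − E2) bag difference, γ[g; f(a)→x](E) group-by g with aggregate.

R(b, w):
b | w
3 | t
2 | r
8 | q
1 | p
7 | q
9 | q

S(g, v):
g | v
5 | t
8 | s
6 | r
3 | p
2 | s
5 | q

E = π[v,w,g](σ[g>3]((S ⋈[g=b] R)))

σ filters on g, owned by the left side.
E' = π[v,w,g]((σ[g>3](S) ⋈[g=b] R))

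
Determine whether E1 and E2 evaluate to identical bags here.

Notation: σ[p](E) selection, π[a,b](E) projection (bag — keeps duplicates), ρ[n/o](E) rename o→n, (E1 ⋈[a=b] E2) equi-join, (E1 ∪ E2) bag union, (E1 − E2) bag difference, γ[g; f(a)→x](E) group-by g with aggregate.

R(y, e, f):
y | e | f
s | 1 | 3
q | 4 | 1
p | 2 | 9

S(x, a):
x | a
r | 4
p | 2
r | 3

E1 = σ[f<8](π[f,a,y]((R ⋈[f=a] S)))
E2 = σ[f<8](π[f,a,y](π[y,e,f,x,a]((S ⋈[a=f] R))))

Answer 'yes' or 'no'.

E1 per-node cardinality:
  R → 3
  S → 3
  (R ⋈[f=a] S) → 1
  π[f,a,y]((R ⋈[f=a] S)) → 1
  σ[f<8](π[f,a,y]((R ⋈[f=a] S))) → 1
E2 per-node cardinality:
  S → 3
  R → 3
  (S ⋈[a=f] R) → 1
  π[y,e,f,x,a]((S ⋈[a=f] R)) → 1
  π[f,a,y](π[y,e,f,x,a]((S ⋈[a=f] R))) → 1
  σ[f<8](π[f,a,y](π[y,e,f,x,a]((S ⋈[a=f] R)))) → 1

E1 and E2 produce the same multiset:
f | a | y
3 | 3 | s

yes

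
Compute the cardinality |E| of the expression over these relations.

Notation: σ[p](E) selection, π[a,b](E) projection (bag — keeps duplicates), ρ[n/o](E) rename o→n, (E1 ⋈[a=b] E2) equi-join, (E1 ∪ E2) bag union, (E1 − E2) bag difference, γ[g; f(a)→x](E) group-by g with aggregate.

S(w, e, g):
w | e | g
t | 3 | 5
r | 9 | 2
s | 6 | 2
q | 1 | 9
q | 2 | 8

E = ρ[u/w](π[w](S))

Per-node cardinality:
  S → 5
  π[w](S) → 5
  ρ[u/w](π[w](S)) → 5

|E| = 5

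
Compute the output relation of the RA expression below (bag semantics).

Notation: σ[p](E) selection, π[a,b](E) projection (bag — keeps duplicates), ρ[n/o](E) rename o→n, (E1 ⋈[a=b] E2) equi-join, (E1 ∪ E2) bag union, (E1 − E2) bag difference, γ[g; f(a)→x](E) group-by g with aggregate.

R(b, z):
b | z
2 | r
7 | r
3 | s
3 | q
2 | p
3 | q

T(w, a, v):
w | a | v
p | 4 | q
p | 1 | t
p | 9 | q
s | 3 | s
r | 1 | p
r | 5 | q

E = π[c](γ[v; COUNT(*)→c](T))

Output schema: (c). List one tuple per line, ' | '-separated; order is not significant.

Subexpression sizes:
  T → 6
  γ[v; COUNT(*)→c](T) → 4
  π[c](γ[v; COUNT(*)→c](T)) → 4

== RESULT ==
c
1
1
1
3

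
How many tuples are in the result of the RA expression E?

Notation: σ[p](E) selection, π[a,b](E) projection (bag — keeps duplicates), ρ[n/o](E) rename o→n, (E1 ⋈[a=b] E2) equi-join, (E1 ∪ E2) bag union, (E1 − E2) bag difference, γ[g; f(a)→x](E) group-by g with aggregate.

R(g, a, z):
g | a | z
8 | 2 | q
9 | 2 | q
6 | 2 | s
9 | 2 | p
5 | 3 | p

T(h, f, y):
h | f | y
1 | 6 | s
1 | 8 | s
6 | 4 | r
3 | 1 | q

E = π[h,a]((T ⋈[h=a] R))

Per-node cardinality:
  T → 4
  R → 5
  (T ⋈[h=a] R) → 1
  π[h,a]((T ⋈[h=a] R)) → 1

|E| = 1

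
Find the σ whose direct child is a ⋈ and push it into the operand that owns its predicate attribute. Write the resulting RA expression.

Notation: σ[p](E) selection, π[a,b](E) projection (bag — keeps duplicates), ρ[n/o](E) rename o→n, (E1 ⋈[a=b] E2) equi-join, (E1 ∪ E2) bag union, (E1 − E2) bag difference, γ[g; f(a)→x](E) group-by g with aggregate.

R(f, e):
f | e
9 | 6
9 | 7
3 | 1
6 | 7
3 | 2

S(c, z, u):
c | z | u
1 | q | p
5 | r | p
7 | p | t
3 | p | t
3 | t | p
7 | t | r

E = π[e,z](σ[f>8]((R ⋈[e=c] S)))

σ filters on f, owned by the left side.
E' = π[e,z]((σ[f>8](R) ⋈[e=c] S))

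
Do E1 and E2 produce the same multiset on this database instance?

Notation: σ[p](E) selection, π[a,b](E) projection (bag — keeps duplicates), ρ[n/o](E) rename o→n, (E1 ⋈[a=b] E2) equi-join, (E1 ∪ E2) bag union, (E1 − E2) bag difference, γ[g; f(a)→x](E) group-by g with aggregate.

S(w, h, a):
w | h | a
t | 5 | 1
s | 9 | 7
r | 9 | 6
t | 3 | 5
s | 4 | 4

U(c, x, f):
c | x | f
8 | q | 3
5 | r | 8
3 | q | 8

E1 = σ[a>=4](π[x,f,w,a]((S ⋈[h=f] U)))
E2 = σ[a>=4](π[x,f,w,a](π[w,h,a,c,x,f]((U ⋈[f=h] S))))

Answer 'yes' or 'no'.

E1 row counts bottom-up:
  S → 5
  U → 3
  (S ⋈[h=f] U) → 1
  π[x,f,w,a]((S ⋈[h=f] U)) → 1
  σ[a>=4](π[x,f,w,a]((S ⋈[h=f] U))) → 1
E2 row counts bottom-up:
  U → 3
  S → 5
  (U ⋈[f=h] S) → 1
  π[w,h,a,c,x,f]((U ⋈[f=h] S)) → 1
  π[x,f,w,a](π[w,h,a,c,x,f]((U ⋈[f=h] S))) → 1
  σ[a>=4](π[x,f,w,a](π[w,h,a,c,x,f]((U ⋈[f=h] S)))) → 1

E1 and E2 produce the same multiset:
x | f | w | a
q | 3 | t | 5

yes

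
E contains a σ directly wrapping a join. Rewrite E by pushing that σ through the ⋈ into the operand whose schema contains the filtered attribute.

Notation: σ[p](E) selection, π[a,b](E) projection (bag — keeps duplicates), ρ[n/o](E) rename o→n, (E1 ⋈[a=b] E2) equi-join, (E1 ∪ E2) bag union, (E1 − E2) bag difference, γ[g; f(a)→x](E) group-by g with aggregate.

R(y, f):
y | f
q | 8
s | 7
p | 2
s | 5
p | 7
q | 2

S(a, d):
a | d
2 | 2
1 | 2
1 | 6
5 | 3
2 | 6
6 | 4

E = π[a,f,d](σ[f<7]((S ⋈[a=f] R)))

σ filters on f, owned by the right side.
E' = π[a,f,d]((S ⋈[a=f] σ[f<7](R)))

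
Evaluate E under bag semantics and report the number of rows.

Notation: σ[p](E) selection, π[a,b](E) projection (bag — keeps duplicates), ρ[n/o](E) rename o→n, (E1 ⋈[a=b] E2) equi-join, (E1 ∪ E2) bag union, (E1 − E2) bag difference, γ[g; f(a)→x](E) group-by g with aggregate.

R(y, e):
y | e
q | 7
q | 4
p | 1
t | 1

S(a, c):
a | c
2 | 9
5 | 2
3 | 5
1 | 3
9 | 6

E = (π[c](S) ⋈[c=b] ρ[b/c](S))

Subexpression sizes:
  S → 5
  π[c](S) → 5
  S → 5
  ρ[b/c](S) → 5
  (π[c](S) ⋈[c=b] ρ[b/c](S)) → 5

|E| = 5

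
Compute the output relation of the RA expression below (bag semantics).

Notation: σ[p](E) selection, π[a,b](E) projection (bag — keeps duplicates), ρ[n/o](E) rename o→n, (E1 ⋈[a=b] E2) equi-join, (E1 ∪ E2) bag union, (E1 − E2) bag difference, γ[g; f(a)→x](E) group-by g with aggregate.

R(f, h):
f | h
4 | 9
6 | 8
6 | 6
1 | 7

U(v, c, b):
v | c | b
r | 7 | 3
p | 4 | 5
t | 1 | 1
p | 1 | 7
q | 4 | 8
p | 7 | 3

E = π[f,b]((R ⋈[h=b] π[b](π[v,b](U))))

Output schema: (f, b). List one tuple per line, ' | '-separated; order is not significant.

Per-node cardinality:
  R → 4
  U → 6
  π[v,b](U) → 6
  π[b](π[v,b](U)) → 6
  (R ⋈[h=b] π[b](π[v,b](U))) → 2
  π[f,b]((R ⋈[h=b] π[b](π[v,b](U)))) → 2

== RESULT ==
f | b
1 | 7
6 | 8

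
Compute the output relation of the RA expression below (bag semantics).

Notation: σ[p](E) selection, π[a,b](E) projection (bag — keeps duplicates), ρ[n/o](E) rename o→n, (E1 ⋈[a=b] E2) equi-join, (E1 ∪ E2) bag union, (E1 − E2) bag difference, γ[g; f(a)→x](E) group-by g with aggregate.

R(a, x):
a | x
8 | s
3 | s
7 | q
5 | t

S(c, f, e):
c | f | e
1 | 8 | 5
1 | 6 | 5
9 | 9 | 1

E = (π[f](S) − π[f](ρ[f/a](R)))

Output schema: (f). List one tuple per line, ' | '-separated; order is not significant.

Subexpression sizes:
  S → 3
  π[f](S) → 3
  R → 4
  ρ[f/a](R) → 4
  π[f](ρ[f/a](R)) → 4
  (π[f](S) − π[f](ρ[f/a](R))) → 2

== RESULT ==
f
6
9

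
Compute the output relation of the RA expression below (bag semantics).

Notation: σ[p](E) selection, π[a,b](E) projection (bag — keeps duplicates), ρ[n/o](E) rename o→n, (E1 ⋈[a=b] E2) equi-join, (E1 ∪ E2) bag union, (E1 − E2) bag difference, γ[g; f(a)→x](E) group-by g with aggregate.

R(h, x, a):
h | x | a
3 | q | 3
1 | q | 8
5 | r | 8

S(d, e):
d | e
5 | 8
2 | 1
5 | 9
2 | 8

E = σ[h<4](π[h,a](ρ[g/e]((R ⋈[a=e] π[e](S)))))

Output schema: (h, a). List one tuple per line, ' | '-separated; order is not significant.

Per-node cardinality:
  R → 3
  S → 4
  π[e](S) → 4
  (R ⋈[a=e] π[e](S)) → 4
  ρ[g/e]((R ⋈[a=e] π[e](S))) → 4
  π[h,a](ρ[g/e]((R ⋈[a=e] π[e](S)))) → 4
  σ[h<4](π[h,a](ρ[g/e]((R ⋈[a=e] π[e](S))))) → 2

== RESULT ==
h | a
1 | 8
1 | 8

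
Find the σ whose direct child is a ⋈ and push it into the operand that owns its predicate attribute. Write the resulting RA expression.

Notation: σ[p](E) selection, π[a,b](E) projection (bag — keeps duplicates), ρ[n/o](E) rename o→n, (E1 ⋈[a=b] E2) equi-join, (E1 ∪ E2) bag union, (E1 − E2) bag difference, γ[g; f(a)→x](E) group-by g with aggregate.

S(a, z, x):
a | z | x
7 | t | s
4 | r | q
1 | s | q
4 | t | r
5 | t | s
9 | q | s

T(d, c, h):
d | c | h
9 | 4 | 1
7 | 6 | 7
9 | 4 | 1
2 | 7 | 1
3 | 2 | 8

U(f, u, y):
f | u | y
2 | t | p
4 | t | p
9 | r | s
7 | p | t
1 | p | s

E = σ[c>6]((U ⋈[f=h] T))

σ filters on c, owned by the right side.
E' = (U ⋈[f=h] σ[c>6](T))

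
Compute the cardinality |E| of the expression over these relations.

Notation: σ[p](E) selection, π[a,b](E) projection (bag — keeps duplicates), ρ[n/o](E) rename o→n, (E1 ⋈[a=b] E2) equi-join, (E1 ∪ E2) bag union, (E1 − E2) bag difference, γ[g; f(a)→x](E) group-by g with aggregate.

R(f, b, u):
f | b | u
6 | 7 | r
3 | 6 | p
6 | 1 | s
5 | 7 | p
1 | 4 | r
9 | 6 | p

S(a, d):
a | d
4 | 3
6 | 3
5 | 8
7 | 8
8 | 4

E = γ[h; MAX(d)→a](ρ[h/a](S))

Subexpression sizes:
  S → 5
  ρ[h/a](S) → 5
  γ[h; MAX(d)→a](ρ[h/a](S)) → 5

|E| = 5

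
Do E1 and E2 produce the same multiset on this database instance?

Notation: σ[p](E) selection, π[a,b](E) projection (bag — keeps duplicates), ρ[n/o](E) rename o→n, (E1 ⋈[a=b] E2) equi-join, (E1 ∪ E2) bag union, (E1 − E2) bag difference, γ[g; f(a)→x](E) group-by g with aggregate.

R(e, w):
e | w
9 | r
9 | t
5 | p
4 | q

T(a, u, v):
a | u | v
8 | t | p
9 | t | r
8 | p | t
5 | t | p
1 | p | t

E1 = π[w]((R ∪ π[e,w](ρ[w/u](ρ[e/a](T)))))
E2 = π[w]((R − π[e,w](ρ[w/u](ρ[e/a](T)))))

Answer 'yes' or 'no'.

E1 subexpression sizes:
  R → 4
  T → 5
  ρ[e/a](T) → 5
  ρ[w/u](ρ[e/a](T)) → 5
  π[e,w](ρ[w/u](ρ[e/a](T))) → 5
  (R ∪ π[e,w](ρ[w/u](ρ[e/a](T)))) → 9
  π[w]((R ∪ π[e,w](ρ[w/u](ρ[e/a](T))))) → 9
E2 subexpression sizes:
  R → 4
  T → 5
  ρ[e/a](T) → 5
  ρ[w/u](ρ[e/a](T)) → 5
  π[e,w](ρ[w/u](ρ[e/a](T))) → 5
  (R − π[e,w](ρ[w/u](ρ[e/a](T)))) → 3
  π[w]((R − π[e,w](ρ[w/u](ρ[e/a](T))))) → 3

E1 result:
w
p
p
p
q
r
t
t
t
t
E2 result:
w
p
q
r
Witness: ('p',) appears 3× in E1 but 1× in E2.

no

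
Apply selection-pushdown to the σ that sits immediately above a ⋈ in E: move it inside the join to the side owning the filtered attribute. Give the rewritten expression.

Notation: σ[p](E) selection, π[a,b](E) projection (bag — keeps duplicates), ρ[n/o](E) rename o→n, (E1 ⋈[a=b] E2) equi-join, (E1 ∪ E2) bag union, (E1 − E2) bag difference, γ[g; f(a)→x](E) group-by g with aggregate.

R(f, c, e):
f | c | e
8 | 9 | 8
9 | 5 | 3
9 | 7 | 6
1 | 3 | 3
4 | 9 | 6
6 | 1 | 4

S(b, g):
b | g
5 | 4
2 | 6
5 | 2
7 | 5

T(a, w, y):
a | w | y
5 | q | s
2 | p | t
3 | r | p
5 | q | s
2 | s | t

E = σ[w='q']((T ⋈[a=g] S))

σ filters on w, owned by the left side.
E' = (σ[w='q'](T) ⋈[a=g] S)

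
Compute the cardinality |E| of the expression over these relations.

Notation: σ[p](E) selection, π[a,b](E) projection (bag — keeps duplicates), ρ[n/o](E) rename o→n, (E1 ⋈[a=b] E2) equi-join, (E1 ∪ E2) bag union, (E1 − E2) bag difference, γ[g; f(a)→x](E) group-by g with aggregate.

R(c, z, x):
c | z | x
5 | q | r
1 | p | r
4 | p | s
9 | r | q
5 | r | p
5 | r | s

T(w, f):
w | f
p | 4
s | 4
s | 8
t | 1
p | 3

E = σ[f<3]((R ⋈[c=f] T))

Subexpression sizes:
  R → 6
  T → 5
  (R ⋈[c=f] T) → 3
  σ[f<3]((R ⋈[c=f] T)) → 1

|E| = 1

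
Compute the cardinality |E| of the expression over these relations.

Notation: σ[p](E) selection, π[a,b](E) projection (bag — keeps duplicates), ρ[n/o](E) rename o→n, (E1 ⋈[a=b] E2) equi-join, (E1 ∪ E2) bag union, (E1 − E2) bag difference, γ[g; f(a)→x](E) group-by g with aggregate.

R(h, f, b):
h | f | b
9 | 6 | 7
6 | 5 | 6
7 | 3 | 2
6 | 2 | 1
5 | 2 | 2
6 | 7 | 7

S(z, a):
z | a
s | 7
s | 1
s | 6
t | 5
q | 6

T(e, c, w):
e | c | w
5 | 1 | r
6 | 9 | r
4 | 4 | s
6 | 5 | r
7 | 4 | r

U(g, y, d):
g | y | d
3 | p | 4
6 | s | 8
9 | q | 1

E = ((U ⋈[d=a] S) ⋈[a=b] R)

Subexpression sizes:
  U → 3
  S → 5
  (U ⋈[d=a] S) → 1
  R → 6
  ((U ⋈[d=a] S) ⋈[a=b] R) → 1

|E| = 1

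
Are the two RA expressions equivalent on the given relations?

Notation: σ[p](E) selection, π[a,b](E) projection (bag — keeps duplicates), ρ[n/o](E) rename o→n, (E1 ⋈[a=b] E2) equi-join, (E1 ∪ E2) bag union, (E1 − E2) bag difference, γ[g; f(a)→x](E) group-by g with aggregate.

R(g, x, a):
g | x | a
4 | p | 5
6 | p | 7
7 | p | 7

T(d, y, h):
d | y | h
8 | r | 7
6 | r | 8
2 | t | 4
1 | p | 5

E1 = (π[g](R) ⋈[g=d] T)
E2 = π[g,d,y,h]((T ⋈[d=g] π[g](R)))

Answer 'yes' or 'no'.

E1 stepwise |·|:
  R → 3
  π[g](R) → 3
  T → 4
  (π[g](R) ⋈[g=d] T) → 1
E2 stepwise |·|:
  T → 4
  R → 3
  π[g](R) → 3
  (T ⋈[d=g] π[g](R)) → 1
  π[g,d,y,h]((T ⋈[d=g] π[g](R))) → 1

E1 and E2 produce the same multiset:
g | d | y | h
6 | 6 | r | 8

yes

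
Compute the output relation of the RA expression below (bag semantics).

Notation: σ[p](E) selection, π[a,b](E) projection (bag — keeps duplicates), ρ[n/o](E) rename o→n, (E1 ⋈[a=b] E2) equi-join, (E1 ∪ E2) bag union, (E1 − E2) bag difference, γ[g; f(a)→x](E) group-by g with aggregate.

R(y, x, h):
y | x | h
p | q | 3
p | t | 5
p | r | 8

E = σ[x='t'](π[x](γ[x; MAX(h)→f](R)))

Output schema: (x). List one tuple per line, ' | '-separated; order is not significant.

Subexpression sizes:
  R → 3
  γ[x; MAX(h)→f](R) → 3
  π[x](γ[x; MAX(h)→f](R)) → 3
  σ[x='t'](π[x](γ[x; MAX(h)→f](R))) → 1

== RESULT ==
x
t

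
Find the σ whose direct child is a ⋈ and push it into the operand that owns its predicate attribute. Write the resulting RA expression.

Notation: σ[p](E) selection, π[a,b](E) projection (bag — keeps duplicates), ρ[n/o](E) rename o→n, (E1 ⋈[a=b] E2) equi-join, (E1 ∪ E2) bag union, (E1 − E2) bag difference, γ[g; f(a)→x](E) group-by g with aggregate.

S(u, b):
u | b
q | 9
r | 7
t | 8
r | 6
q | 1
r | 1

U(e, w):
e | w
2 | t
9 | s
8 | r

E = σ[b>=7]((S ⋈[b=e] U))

σ filters on b, owned by the left side.
E' = (σ[b>=7](S) ⋈[b=e] U)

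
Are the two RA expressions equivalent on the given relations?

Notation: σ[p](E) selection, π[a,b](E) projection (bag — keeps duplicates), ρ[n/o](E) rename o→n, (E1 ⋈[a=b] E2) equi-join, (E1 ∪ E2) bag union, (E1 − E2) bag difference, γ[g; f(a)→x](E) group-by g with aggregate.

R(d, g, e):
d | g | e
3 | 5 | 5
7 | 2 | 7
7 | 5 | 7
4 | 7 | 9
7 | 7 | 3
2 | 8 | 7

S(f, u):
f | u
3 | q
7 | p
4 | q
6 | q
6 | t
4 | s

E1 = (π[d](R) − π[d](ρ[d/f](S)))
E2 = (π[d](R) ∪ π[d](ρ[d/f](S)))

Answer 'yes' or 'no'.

E1 subexpression sizes:
  R → 6
  π[d](R) → 6
  S → 6
  ρ[d/f](S) → 6
  π[d](ρ[d/f](S)) → 6
  (π[d](R) − π[d](ρ[d/f](S))) → 3
E2 subexpression sizes:
  R → 6
  π[d](R) → 6
  S → 6
  ρ[d/f](S) → 6
  π[d](ρ[d/f](S)) → 6
  (π[d](R) ∪ π[d](ρ[d/f](S))) → 12

E1 result:
d
2
7
7
E2 result:
d
2
3
3
4
4
4
6
6
7
7
7
7
Witness: (6,) appears 0× in E1 but 2× in E2.

no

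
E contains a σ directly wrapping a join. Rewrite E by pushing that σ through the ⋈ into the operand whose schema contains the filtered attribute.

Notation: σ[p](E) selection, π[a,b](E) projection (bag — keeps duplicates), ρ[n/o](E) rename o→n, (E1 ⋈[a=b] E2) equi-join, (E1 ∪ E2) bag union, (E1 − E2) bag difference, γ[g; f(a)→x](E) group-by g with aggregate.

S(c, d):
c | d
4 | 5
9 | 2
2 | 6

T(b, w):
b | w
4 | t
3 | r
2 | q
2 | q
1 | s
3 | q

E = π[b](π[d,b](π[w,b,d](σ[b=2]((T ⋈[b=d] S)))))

σ filters on b, owned by the left side.
E' = π[b](π[d,b](π[w,b,d]((σ[b=2](T) ⋈[b=d] S))))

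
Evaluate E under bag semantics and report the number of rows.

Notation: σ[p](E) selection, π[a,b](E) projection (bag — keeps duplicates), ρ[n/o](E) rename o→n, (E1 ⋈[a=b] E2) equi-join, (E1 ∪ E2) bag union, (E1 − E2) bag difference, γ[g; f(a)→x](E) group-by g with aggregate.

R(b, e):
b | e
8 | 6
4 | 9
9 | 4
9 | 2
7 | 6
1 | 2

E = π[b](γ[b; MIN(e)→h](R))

Row counts bottom-up:
  R → 6
  γ[b; MIN(e)→h](R) → 5
  π[b](γ[b; MIN(e)→h](R)) → 5

|E| = 5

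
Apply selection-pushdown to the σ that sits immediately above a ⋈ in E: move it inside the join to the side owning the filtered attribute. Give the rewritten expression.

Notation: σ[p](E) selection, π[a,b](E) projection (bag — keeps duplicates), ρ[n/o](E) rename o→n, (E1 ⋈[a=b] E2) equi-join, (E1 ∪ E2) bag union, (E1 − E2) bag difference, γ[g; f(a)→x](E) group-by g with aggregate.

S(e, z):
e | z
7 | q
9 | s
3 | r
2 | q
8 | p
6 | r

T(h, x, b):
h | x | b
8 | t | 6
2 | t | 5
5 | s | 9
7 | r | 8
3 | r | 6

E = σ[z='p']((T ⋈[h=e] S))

σ filters on z, owned by the right side.
E' = (T ⋈[h=e] σ[z='p'](S))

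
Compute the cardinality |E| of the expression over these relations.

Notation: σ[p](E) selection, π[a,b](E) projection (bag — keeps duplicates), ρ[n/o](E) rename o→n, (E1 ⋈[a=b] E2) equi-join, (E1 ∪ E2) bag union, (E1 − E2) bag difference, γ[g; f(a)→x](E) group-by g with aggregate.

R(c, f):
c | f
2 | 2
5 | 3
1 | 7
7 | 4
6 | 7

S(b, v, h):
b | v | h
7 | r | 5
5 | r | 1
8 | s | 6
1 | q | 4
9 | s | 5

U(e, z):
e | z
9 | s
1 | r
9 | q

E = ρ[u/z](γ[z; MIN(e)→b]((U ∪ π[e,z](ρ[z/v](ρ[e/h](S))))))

Row counts bottom-up:
  U → 3
  S → 5
  ρ[e/h](S) → 5
  ρ[z/v](ρ[e/h](S)) → 5
  π[e,z](ρ[z/v](ρ[e/h](S))) → 5
  (U ∪ π[e,z](ρ[z/v](ρ[e/h](S)))) → 8
  γ[z; MIN(e)→b]((U ∪ π[e,z](ρ[z/v](ρ[e/h](S))))) → 3
  ρ[u/z](γ[z; MIN(e)→b]((U ∪ π[e,z](ρ[z/v](ρ[e/h](S)))))) → 3

|E| = 3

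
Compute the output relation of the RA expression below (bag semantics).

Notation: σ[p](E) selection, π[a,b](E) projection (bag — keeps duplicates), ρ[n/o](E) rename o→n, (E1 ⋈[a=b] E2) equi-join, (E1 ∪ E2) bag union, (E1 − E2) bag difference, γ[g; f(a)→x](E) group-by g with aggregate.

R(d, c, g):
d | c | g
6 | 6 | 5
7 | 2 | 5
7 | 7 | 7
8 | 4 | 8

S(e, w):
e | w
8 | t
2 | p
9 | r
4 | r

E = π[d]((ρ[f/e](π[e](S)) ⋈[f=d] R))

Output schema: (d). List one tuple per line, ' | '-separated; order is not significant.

Subexpression sizes:
  S → 4
  π[e](S) → 4
  ρ[f/e](π[e](S)) → 4
  R → 4
  (ρ[f/e](π[e](S)) ⋈[f=d] R) → 1
  π[d]((ρ[f/e](π[e](S)) ⋈[f=d] R)) → 1

== RESULT ==
d
8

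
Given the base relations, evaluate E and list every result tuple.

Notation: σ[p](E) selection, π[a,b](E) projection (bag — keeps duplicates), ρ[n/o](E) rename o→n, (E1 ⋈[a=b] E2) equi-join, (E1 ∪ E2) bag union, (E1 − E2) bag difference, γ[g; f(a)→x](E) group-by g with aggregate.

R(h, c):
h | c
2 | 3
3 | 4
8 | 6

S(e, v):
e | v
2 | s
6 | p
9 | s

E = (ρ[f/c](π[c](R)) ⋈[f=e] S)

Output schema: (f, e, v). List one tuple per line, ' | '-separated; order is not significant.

Stepwise |·|:
  R → 3
  π[c](R) → 3
  ρ[f/c](π[c](R)) → 3
  S → 3
  (ρ[f/c](π[c](R)) ⋈[f=e] S) → 1

== RESULT ==
f | e | v
6 | 6 | p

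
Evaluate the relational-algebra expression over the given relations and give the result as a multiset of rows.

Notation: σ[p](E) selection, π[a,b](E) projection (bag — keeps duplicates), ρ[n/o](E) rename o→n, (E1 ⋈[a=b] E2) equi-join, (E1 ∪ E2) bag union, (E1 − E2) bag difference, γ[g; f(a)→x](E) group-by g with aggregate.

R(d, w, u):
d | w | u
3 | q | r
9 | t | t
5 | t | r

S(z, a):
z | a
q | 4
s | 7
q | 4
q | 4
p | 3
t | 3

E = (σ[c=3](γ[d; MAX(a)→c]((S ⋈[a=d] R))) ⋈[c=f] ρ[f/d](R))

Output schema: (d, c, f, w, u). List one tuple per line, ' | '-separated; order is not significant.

Subexpression sizes:
  S → 6
  R → 3
  (S ⋈[a=d] R) → 2
  γ[d; MAX(a)→c]((S ⋈[a=d] R)) → 1
  σ[c=3](γ[d; MAX(a)→c]((S ⋈[a=d] R))) → 1
  R → 3
  ρ[f/d](R) → 3
  (σ[c=3](γ[d; MAX(a)→c]((S ⋈[a=d] R))) ⋈[c=f] ρ[f/d](R)) → 1

== RESULT ==
d | c | f | w | u
3 | 3 | 3 | q | r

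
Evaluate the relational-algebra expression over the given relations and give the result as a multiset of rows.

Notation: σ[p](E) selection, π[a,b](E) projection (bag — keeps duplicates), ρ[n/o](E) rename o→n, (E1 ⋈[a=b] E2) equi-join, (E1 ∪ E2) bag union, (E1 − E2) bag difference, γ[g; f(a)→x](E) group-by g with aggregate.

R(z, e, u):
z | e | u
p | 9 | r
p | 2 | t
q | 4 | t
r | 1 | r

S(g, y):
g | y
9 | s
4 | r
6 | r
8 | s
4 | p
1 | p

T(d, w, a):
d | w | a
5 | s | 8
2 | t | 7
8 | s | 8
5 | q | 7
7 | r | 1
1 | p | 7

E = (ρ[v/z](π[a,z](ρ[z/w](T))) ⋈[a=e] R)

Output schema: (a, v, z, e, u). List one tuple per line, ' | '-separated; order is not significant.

Subexpression sizes:
  T → 6
  ρ[z/w](T) → 6
  π[a,z](ρ[z/w](T)) → 6
  ρ[v/z](π[a,z](ρ[z/w](T))) → 6
  R → 4
  (ρ[v/z](π[a,z](ρ[z/w](T))) ⋈[a=e] R) → 1

== RESULT ==
a | v | z | e | u
1 | r | r | 1 | r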